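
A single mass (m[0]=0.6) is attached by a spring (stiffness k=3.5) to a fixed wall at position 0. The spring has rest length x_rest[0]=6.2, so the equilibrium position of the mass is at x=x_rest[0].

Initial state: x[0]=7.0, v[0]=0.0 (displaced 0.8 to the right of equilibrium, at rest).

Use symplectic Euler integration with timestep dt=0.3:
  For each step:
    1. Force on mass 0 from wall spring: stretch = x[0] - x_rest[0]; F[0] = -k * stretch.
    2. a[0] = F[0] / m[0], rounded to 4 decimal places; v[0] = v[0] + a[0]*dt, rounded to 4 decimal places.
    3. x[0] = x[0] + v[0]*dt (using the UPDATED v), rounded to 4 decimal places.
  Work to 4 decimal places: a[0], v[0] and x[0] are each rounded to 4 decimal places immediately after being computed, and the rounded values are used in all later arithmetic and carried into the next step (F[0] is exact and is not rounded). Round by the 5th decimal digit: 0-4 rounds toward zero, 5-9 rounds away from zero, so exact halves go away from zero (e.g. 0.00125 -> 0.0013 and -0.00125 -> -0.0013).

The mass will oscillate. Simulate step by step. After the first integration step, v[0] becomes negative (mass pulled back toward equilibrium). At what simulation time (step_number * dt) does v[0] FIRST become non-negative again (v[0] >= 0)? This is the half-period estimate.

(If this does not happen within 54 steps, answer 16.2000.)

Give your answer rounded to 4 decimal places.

Answer: 1.5000

Derivation:
Step 0: x=[7.0000] v=[0.0000]
Step 1: x=[6.5800] v=[-1.4000]
Step 2: x=[5.9605] v=[-2.0650]
Step 3: x=[5.4667] v=[-1.6459]
Step 4: x=[5.3579] v=[-0.3626]
Step 5: x=[5.6912] v=[1.1111]
First v>=0 after going negative at step 5, time=1.5000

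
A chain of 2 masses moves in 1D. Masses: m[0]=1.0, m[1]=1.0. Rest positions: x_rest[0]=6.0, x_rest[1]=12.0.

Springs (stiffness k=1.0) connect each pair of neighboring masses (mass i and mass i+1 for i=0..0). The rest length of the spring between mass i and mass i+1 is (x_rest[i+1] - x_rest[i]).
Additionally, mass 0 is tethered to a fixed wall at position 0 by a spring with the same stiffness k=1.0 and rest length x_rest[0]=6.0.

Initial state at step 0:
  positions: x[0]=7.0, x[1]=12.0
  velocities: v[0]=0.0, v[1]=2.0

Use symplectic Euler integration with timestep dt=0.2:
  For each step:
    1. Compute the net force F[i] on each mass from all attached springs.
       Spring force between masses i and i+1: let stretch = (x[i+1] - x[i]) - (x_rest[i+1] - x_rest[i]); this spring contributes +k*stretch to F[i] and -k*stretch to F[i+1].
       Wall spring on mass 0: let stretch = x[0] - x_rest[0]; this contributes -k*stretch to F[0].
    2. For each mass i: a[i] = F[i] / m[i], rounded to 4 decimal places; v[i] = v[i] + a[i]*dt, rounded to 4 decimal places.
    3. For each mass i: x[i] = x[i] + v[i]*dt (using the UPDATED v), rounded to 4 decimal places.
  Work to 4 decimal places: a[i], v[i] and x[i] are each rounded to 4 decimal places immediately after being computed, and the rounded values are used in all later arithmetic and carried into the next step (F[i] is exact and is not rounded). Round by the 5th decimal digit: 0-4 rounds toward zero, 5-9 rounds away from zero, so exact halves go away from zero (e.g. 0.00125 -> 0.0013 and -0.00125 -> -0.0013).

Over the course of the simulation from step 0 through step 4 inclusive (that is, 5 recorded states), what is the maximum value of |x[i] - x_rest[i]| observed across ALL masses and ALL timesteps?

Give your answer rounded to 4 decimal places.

Step 0: x=[7.0000 12.0000] v=[0.0000 2.0000]
Step 1: x=[6.9200 12.4400] v=[-0.4000 2.2000]
Step 2: x=[6.7840 12.8992] v=[-0.6800 2.2960]
Step 3: x=[6.6212 13.3538] v=[-0.8138 2.2730]
Step 4: x=[6.4629 13.7791] v=[-0.7915 2.1265]
Max displacement = 1.7791

Answer: 1.7791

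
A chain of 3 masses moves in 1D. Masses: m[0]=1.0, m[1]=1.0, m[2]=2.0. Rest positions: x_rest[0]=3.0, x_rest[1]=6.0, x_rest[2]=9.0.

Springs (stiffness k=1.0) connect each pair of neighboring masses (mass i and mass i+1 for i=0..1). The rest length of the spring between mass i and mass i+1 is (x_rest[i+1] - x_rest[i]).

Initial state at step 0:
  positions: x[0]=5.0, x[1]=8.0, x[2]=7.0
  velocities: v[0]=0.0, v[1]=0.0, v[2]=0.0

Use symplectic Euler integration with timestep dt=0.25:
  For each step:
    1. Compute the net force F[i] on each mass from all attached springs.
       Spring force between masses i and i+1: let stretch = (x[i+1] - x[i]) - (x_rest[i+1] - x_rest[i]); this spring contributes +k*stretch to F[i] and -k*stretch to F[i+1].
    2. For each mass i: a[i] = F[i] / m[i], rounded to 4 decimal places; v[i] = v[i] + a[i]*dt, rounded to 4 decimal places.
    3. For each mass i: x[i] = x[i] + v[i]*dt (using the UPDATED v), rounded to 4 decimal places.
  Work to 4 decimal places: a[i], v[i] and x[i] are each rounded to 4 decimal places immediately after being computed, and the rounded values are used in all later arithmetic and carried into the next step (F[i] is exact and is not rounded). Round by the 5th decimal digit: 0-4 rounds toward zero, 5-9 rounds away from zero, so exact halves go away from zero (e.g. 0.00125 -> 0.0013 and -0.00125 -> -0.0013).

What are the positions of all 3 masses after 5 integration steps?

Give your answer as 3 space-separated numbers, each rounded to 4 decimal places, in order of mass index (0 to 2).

Step 0: x=[5.0000 8.0000 7.0000] v=[0.0000 0.0000 0.0000]
Step 1: x=[5.0000 7.7500 7.1250] v=[0.0000 -1.0000 0.5000]
Step 2: x=[4.9844 7.2891 7.3633] v=[-0.0625 -1.8438 0.9531]
Step 3: x=[4.9253 6.6888 7.6930] v=[-0.2363 -2.4014 1.3188]
Step 4: x=[4.7890 6.0410 8.0851] v=[-0.5454 -2.5912 1.5683]
Step 5: x=[4.5434 5.4427 8.5071] v=[-0.9824 -2.3932 1.6878]

Answer: 4.5434 5.4427 8.5071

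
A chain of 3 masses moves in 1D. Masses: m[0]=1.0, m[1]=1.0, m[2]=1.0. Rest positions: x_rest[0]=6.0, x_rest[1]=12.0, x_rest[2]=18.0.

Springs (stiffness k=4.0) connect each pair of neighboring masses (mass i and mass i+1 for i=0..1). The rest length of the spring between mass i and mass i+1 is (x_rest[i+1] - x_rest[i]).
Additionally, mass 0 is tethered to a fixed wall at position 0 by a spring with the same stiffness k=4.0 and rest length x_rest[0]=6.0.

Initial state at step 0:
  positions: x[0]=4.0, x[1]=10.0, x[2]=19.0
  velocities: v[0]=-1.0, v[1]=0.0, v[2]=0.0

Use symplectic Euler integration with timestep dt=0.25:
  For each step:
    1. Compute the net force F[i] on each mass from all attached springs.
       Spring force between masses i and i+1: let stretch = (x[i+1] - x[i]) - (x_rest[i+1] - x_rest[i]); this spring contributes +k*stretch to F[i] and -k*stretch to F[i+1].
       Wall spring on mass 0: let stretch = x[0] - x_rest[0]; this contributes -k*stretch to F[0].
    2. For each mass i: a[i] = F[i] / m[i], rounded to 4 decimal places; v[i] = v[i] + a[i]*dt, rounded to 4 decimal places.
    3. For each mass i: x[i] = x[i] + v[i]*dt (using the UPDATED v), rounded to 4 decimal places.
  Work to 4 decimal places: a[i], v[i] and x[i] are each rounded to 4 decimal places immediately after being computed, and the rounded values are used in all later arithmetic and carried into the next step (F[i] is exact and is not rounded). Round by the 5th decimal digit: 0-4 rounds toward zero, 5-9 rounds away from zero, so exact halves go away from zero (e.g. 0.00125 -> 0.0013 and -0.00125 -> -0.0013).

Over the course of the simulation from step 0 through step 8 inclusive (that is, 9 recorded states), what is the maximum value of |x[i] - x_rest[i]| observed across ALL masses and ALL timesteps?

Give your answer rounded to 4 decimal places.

Answer: 2.2460

Derivation:
Step 0: x=[4.0000 10.0000 19.0000] v=[-1.0000 0.0000 0.0000]
Step 1: x=[4.2500 10.7500 18.2500] v=[1.0000 3.0000 -3.0000]
Step 2: x=[5.0625 11.7500 17.1250] v=[3.2500 4.0000 -4.5000]
Step 3: x=[6.2813 12.4219 16.1563] v=[4.8750 2.6875 -3.8750]
Step 4: x=[7.4649 12.4922 15.7540] v=[4.7343 0.2813 -1.6094]
Step 5: x=[8.0391 12.1212 16.0362] v=[2.2967 -1.4842 1.1288]
Step 6: x=[7.6240 11.7084 16.8397] v=[-1.6603 -1.6513 3.2138]
Step 7: x=[6.3240 11.5573 17.8603] v=[-5.1999 -0.6044 4.0825]
Step 8: x=[4.7514 11.6736 18.8052] v=[-6.2906 0.4653 3.7795]
Max displacement = 2.2460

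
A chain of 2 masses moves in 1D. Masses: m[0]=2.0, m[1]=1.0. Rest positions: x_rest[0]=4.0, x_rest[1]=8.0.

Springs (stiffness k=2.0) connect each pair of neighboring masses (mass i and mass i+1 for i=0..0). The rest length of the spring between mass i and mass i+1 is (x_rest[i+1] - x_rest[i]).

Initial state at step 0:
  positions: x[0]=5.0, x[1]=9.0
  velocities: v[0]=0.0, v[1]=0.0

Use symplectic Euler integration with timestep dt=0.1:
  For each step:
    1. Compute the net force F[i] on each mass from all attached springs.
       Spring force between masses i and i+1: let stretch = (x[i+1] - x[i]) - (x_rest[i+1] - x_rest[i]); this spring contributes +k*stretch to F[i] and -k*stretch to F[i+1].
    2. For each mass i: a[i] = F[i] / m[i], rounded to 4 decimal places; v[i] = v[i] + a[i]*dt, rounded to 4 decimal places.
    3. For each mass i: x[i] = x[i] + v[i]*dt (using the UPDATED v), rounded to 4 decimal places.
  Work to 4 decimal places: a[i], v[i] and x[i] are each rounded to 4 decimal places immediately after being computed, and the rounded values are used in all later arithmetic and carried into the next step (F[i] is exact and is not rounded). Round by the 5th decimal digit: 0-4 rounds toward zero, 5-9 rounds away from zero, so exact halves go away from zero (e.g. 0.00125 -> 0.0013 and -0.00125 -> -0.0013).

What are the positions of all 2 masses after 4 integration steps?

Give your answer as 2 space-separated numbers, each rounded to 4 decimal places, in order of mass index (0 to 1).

Step 0: x=[5.0000 9.0000] v=[0.0000 0.0000]
Step 1: x=[5.0000 9.0000] v=[0.0000 0.0000]
Step 2: x=[5.0000 9.0000] v=[0.0000 0.0000]
Step 3: x=[5.0000 9.0000] v=[0.0000 0.0000]
Step 4: x=[5.0000 9.0000] v=[0.0000 0.0000]

Answer: 5.0000 9.0000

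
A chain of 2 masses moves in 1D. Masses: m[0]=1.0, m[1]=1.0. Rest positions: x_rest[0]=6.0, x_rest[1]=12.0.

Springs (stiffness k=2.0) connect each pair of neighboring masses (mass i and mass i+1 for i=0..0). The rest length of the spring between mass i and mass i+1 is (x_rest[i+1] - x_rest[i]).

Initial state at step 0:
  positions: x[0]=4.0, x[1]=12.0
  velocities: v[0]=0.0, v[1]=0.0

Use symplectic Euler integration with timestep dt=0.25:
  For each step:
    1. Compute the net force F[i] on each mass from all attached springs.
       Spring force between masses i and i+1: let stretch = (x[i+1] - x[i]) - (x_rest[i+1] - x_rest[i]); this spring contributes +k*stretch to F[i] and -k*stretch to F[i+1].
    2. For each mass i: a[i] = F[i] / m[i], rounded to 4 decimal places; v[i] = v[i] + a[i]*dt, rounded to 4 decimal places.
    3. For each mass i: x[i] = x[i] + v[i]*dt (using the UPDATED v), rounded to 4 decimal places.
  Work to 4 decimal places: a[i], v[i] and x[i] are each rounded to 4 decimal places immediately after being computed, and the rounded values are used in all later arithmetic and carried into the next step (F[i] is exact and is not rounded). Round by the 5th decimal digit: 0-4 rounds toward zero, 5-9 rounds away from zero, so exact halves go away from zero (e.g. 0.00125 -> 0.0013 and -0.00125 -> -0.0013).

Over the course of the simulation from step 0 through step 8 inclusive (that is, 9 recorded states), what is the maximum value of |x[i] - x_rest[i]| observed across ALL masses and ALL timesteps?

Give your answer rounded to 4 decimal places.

Step 0: x=[4.0000 12.0000] v=[0.0000 0.0000]
Step 1: x=[4.2500 11.7500] v=[1.0000 -1.0000]
Step 2: x=[4.6875 11.3125] v=[1.7500 -1.7500]
Step 3: x=[5.2031 10.7969] v=[2.0625 -2.0625]
Step 4: x=[5.6680 10.3321] v=[1.8594 -1.8594]
Step 5: x=[5.9659 10.0342] v=[1.1915 -1.1915]
Step 6: x=[6.0223 9.9778] v=[0.2257 -0.2257]
Step 7: x=[5.8232 10.1770] v=[-0.7966 0.7966]
Step 8: x=[5.4183 10.5819] v=[-1.6197 1.6197]
Max displacement = 2.0222

Answer: 2.0222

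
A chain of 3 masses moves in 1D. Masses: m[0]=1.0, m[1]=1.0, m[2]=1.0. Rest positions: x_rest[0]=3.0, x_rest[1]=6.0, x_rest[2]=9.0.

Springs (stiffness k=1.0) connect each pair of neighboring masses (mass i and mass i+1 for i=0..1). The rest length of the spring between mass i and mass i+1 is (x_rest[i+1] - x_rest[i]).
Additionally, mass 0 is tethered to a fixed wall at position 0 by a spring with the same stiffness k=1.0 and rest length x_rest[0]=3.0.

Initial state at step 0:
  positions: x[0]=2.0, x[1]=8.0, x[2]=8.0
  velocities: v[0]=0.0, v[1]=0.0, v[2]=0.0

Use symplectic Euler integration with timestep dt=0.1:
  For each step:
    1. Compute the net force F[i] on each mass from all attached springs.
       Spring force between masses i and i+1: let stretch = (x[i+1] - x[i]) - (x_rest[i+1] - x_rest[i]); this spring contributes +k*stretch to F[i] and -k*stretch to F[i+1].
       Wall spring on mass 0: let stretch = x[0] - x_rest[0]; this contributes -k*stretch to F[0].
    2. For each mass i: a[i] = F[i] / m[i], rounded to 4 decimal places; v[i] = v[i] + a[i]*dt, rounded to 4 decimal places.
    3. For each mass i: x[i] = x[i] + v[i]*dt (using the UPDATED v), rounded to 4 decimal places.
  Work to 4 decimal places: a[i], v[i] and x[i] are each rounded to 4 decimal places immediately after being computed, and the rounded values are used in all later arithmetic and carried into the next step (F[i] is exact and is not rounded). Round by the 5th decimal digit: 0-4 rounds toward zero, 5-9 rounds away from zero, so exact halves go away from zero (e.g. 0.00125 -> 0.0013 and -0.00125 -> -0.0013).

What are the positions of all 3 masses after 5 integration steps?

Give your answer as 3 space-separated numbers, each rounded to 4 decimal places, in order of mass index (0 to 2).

Step 0: x=[2.0000 8.0000 8.0000] v=[0.0000 0.0000 0.0000]
Step 1: x=[2.0400 7.9400 8.0300] v=[0.4000 -0.6000 0.3000]
Step 2: x=[2.1186 7.8219 8.0891] v=[0.7860 -1.1810 0.5910]
Step 3: x=[2.2331 7.6494 8.1755] v=[1.1445 -1.7246 0.8643]
Step 4: x=[2.3794 7.4280 8.2867] v=[1.4628 -2.2136 1.1117]
Step 5: x=[2.5524 7.1647 8.4193] v=[1.7297 -2.6326 1.3258]

Answer: 2.5524 7.1647 8.4193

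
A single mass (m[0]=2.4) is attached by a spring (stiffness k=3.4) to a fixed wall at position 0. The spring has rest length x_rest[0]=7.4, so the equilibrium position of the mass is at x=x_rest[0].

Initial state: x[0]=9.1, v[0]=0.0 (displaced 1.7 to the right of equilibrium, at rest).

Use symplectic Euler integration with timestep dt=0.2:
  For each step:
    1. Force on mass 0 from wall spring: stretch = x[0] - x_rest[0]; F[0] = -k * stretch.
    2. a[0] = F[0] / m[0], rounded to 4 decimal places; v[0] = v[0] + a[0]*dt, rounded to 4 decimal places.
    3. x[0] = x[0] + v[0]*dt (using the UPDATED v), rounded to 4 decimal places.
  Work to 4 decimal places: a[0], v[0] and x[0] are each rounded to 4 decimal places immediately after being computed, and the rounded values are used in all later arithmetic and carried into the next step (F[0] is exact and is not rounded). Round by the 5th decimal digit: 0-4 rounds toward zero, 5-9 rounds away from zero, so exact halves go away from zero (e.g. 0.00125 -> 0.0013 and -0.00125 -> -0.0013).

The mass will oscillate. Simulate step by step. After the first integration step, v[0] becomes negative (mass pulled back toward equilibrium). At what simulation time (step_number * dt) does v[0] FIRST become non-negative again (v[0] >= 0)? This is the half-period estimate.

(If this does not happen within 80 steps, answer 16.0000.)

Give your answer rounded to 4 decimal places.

Answer: 2.8000

Derivation:
Step 0: x=[9.1000] v=[0.0000]
Step 1: x=[9.0037] v=[-0.4817]
Step 2: x=[8.8165] v=[-0.9361]
Step 3: x=[8.5490] v=[-1.3374]
Step 4: x=[8.2164] v=[-1.6630]
Step 5: x=[7.8375] v=[-1.8943]
Step 6: x=[7.4338] v=[-2.0183]
Step 7: x=[7.0282] v=[-2.0279]
Step 8: x=[6.6437] v=[-1.9226]
Step 9: x=[6.3020] v=[-1.7083]
Step 10: x=[6.0226] v=[-1.3972]
Step 11: x=[5.8212] v=[-1.0069]
Step 12: x=[5.7093] v=[-0.5596]
Step 13: x=[5.6932] v=[-0.0806]
Step 14: x=[5.7738] v=[0.4030]
First v>=0 after going negative at step 14, time=2.8000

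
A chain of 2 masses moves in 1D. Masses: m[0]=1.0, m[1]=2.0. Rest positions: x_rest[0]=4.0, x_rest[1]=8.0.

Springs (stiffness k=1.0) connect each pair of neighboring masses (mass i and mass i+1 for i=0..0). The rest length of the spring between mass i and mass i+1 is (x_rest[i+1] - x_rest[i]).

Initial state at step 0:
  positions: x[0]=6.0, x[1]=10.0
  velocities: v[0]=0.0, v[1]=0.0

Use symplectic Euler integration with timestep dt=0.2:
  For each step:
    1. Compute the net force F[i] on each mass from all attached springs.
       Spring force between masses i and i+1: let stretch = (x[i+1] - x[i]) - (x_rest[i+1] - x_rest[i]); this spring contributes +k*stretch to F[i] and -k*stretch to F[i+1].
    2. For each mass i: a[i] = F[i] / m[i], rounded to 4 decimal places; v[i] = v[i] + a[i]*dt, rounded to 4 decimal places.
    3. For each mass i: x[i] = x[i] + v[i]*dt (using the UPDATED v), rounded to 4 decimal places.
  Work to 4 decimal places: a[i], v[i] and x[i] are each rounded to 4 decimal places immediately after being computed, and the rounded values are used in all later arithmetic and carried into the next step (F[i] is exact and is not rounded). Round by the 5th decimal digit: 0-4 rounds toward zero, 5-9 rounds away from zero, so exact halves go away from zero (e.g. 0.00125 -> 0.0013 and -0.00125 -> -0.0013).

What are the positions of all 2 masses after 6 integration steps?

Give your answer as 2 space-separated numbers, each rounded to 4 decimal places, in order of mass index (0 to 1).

Answer: 6.0000 10.0000

Derivation:
Step 0: x=[6.0000 10.0000] v=[0.0000 0.0000]
Step 1: x=[6.0000 10.0000] v=[0.0000 0.0000]
Step 2: x=[6.0000 10.0000] v=[0.0000 0.0000]
Step 3: x=[6.0000 10.0000] v=[0.0000 0.0000]
Step 4: x=[6.0000 10.0000] v=[0.0000 0.0000]
Step 5: x=[6.0000 10.0000] v=[0.0000 0.0000]
Step 6: x=[6.0000 10.0000] v=[0.0000 0.0000]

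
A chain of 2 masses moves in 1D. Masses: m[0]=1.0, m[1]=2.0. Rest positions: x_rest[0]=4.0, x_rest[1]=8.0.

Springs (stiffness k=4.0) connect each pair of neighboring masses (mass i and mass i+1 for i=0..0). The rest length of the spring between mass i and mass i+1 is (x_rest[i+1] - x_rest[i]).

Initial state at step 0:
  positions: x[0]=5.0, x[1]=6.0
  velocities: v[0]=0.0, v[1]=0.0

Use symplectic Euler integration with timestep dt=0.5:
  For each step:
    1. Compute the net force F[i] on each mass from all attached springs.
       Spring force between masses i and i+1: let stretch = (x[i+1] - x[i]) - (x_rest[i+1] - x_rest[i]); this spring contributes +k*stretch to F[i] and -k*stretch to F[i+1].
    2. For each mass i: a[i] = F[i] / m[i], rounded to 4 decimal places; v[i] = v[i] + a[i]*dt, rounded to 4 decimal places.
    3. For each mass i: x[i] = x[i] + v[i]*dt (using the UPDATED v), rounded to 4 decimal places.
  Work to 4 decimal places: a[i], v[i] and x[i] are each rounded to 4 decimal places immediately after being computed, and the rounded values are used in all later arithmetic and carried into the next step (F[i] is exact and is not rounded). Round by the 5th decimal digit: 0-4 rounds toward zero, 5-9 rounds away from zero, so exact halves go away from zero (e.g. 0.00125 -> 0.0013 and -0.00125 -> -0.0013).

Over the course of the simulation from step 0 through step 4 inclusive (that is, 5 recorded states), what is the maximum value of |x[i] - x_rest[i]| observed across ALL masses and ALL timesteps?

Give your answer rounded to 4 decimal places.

Step 0: x=[5.0000 6.0000] v=[0.0000 0.0000]
Step 1: x=[2.0000 7.5000] v=[-6.0000 3.0000]
Step 2: x=[0.5000 8.2500] v=[-3.0000 1.5000]
Step 3: x=[2.7500 7.1250] v=[4.5000 -2.2500]
Step 4: x=[5.3750 5.8125] v=[5.2500 -2.6250]
Max displacement = 3.5000

Answer: 3.5000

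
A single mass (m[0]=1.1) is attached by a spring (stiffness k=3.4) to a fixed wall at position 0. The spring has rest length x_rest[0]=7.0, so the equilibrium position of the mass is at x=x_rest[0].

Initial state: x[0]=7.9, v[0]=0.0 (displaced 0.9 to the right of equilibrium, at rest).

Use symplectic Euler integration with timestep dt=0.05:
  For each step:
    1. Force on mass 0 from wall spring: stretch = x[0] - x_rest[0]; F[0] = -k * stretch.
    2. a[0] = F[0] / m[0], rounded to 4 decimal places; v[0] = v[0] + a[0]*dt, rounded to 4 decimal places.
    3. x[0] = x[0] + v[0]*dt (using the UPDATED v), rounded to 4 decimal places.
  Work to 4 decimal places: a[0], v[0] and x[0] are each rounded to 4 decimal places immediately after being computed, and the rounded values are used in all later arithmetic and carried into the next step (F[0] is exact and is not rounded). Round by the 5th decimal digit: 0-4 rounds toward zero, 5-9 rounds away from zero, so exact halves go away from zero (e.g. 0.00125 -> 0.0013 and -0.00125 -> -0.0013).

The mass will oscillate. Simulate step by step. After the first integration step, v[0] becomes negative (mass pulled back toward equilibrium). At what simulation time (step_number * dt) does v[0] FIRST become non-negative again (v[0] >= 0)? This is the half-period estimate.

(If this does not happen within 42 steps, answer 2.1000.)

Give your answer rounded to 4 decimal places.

Answer: 1.8000

Derivation:
Step 0: x=[7.9000] v=[0.0000]
Step 1: x=[7.8930] v=[-0.1391]
Step 2: x=[7.8791] v=[-0.2771]
Step 3: x=[7.8585] v=[-0.4130]
Step 4: x=[7.8312] v=[-0.5457]
Step 5: x=[7.7975] v=[-0.6742]
Step 6: x=[7.7576] v=[-0.7975]
Step 7: x=[7.7119] v=[-0.9146]
Step 8: x=[7.6607] v=[-1.0246]
Step 9: x=[7.6044] v=[-1.1267]
Step 10: x=[7.5434] v=[-1.2201]
Step 11: x=[7.4782] v=[-1.3041]
Step 12: x=[7.4093] v=[-1.3780]
Step 13: x=[7.3372] v=[-1.4413]
Step 14: x=[7.2625] v=[-1.4934]
Step 15: x=[7.1858] v=[-1.5340]
Step 16: x=[7.1077] v=[-1.5627]
Step 17: x=[7.0287] v=[-1.5793]
Step 18: x=[6.9495] v=[-1.5837]
Step 19: x=[6.8707] v=[-1.5759]
Step 20: x=[6.7929] v=[-1.5559]
Step 21: x=[6.7167] v=[-1.5239]
Step 22: x=[6.6427] v=[-1.4801]
Step 23: x=[6.5715] v=[-1.4249]
Step 24: x=[6.5036] v=[-1.3587]
Step 25: x=[6.4395] v=[-1.2820]
Step 26: x=[6.3797] v=[-1.1954]
Step 27: x=[6.3247] v=[-1.0995]
Step 28: x=[6.2749] v=[-0.9951]
Step 29: x=[6.2308] v=[-0.8830]
Step 30: x=[6.1926] v=[-0.7641]
Step 31: x=[6.1606] v=[-0.6393]
Step 32: x=[6.1351] v=[-0.5096]
Step 33: x=[6.1163] v=[-0.3759]
Step 34: x=[6.1043] v=[-0.2393]
Step 35: x=[6.0993] v=[-0.1009]
Step 36: x=[6.1012] v=[0.0383]
First v>=0 after going negative at step 36, time=1.8000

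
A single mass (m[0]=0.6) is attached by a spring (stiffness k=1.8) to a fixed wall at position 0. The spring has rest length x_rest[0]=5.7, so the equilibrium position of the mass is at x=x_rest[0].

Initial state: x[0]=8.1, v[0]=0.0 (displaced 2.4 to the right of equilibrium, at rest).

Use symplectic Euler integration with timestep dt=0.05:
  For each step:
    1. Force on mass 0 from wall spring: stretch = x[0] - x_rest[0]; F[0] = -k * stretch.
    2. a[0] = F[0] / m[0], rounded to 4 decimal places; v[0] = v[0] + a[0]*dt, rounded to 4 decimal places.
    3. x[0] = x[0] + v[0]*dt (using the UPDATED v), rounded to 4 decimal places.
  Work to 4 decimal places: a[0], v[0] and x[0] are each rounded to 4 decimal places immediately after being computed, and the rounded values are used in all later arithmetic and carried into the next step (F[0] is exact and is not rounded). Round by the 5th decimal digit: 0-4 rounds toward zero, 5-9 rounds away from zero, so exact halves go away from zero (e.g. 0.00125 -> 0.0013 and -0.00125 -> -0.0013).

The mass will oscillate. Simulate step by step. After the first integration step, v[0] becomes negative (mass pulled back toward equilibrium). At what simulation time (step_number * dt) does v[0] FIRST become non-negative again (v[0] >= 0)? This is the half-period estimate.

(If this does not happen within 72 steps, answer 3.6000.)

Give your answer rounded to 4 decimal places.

Answer: 1.8500

Derivation:
Step 0: x=[8.1000] v=[0.0000]
Step 1: x=[8.0820] v=[-0.3600]
Step 2: x=[8.0461] v=[-0.7173]
Step 3: x=[7.9926] v=[-1.0692]
Step 4: x=[7.9219] v=[-1.4131]
Step 5: x=[7.8346] v=[-1.7464]
Step 6: x=[7.7313] v=[-2.0666]
Step 7: x=[7.6127] v=[-2.3713]
Step 8: x=[7.4798] v=[-2.6582]
Step 9: x=[7.3335] v=[-2.9252]
Step 10: x=[7.1750] v=[-3.1702]
Step 11: x=[7.0054] v=[-3.3915]
Step 12: x=[6.8260] v=[-3.5873]
Step 13: x=[6.6382] v=[-3.7562]
Step 14: x=[6.4434] v=[-3.8969]
Step 15: x=[6.2430] v=[-4.0084]
Step 16: x=[6.0385] v=[-4.0899]
Step 17: x=[5.8315] v=[-4.1407]
Step 18: x=[5.6235] v=[-4.1604]
Step 19: x=[5.4161] v=[-4.1489]
Step 20: x=[5.2108] v=[-4.1063]
Step 21: x=[5.0092] v=[-4.0329]
Step 22: x=[4.8127] v=[-3.9293]
Step 23: x=[4.6229] v=[-3.7962]
Step 24: x=[4.4412] v=[-3.6346]
Step 25: x=[4.2689] v=[-3.4458]
Step 26: x=[4.1073] v=[-3.2311]
Step 27: x=[3.9577] v=[-2.9922]
Step 28: x=[3.8212] v=[-2.7309]
Step 29: x=[3.6987] v=[-2.4491]
Step 30: x=[3.5913] v=[-2.1489]
Step 31: x=[3.4997] v=[-1.8326]
Step 32: x=[3.4246] v=[-1.5026]
Step 33: x=[3.3665] v=[-1.1613]
Step 34: x=[3.3259] v=[-0.8113]
Step 35: x=[3.3031] v=[-0.4552]
Step 36: x=[3.2983] v=[-0.0957]
Step 37: x=[3.3115] v=[0.2646]
First v>=0 after going negative at step 37, time=1.8500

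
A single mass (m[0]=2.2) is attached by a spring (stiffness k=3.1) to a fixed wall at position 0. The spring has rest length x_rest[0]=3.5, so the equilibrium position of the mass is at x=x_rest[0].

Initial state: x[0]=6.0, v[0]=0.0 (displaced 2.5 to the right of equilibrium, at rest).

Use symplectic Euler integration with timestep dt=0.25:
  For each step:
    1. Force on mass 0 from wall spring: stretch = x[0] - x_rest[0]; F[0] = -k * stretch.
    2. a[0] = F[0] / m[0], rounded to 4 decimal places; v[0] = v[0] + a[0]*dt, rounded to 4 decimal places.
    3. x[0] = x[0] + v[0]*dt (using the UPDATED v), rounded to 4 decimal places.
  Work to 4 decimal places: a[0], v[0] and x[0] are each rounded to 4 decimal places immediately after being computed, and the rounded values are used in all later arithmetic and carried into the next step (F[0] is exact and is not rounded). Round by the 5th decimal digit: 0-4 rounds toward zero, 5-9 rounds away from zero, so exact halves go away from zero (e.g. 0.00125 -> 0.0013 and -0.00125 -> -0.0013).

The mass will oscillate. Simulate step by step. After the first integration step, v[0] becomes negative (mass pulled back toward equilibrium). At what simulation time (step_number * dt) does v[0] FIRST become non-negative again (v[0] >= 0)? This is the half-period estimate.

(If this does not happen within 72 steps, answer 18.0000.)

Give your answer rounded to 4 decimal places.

Answer: 2.7500

Derivation:
Step 0: x=[6.0000] v=[0.0000]
Step 1: x=[5.7798] v=[-0.8807]
Step 2: x=[5.3589] v=[-1.6838]
Step 3: x=[4.7742] v=[-2.3387]
Step 4: x=[4.0773] v=[-2.7876]
Step 5: x=[3.3296] v=[-2.9910]
Step 6: x=[2.5969] v=[-2.9310]
Step 7: x=[1.9437] v=[-2.6129]
Step 8: x=[1.4275] v=[-2.0647]
Step 9: x=[1.0939] v=[-1.3346]
Step 10: x=[0.9722] v=[-0.4870]
Step 11: x=[1.0731] v=[0.4035]
First v>=0 after going negative at step 11, time=2.7500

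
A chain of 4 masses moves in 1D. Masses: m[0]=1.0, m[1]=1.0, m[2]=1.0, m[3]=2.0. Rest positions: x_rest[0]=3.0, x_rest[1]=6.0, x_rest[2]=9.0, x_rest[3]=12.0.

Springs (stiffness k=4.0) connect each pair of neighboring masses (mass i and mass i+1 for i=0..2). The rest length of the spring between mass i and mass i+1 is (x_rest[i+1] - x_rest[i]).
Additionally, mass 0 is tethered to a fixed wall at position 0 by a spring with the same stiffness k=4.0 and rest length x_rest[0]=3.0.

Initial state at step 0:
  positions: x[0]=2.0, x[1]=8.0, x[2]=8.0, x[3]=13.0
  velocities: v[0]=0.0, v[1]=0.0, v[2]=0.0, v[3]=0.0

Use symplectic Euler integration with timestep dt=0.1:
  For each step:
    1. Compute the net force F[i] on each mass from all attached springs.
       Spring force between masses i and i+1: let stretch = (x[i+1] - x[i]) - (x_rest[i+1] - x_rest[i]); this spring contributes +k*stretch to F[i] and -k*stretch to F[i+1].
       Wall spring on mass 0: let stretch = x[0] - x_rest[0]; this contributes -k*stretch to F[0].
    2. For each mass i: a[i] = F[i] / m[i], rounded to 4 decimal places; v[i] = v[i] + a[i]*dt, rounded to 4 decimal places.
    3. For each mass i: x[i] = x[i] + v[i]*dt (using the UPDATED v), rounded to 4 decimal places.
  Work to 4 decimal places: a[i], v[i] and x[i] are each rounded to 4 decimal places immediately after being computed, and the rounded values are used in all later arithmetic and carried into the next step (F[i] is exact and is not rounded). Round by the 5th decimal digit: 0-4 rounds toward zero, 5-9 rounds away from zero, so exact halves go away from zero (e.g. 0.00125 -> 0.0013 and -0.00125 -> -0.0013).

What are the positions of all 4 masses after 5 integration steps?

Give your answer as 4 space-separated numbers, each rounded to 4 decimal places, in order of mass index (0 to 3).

Answer: 3.6999 5.4509 10.1474 12.5510

Derivation:
Step 0: x=[2.0000 8.0000 8.0000 13.0000] v=[0.0000 0.0000 0.0000 0.0000]
Step 1: x=[2.1600 7.7600 8.2000 12.9600] v=[1.6000 -2.4000 2.0000 -0.4000]
Step 2: x=[2.4576 7.3136 8.5728 12.8848] v=[2.9760 -4.4640 3.7280 -0.7520]
Step 3: x=[2.8511 6.7233 9.0677 12.7834] v=[3.9354 -5.9027 4.9491 -1.0144]
Step 4: x=[3.2855 6.0719 9.6175 12.6677] v=[4.3438 -6.5138 5.4976 -1.1575]
Step 5: x=[3.6999 5.4509 10.1474 12.5510] v=[4.1442 -6.2101 5.2994 -1.1675]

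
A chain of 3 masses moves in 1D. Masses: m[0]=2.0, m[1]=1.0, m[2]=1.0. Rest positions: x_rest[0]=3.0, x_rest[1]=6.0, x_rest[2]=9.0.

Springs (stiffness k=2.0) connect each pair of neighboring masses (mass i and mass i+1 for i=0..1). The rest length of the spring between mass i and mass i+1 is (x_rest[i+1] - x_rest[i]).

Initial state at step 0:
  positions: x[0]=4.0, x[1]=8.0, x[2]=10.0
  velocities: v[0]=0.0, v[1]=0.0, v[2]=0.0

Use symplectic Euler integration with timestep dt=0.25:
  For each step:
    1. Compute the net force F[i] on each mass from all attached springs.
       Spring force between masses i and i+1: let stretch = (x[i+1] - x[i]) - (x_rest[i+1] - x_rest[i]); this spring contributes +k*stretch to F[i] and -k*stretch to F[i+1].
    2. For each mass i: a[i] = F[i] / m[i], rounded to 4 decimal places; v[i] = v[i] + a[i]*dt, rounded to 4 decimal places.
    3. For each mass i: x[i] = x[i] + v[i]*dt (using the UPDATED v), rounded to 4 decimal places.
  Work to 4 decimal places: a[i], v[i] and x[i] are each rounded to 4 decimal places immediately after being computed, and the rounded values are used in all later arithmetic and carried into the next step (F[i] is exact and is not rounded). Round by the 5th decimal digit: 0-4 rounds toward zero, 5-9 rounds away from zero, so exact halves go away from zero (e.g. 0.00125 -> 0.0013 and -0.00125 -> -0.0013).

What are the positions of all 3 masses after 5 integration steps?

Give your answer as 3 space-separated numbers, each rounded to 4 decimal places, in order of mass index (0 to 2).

Answer: 4.4189 6.5133 10.6491

Derivation:
Step 0: x=[4.0000 8.0000 10.0000] v=[0.0000 0.0000 0.0000]
Step 1: x=[4.0625 7.7500 10.1250] v=[0.2500 -1.0000 0.5000]
Step 2: x=[4.1680 7.3359 10.3281] v=[0.4219 -1.6563 0.8125]
Step 3: x=[4.2840 6.8999 10.5322] v=[0.4639 -1.7442 0.8164]
Step 4: x=[4.3760 6.5909 10.6573] v=[0.3679 -1.2360 0.5003]
Step 5: x=[4.4189 6.5133 10.6491] v=[0.1716 -0.3103 -0.0329]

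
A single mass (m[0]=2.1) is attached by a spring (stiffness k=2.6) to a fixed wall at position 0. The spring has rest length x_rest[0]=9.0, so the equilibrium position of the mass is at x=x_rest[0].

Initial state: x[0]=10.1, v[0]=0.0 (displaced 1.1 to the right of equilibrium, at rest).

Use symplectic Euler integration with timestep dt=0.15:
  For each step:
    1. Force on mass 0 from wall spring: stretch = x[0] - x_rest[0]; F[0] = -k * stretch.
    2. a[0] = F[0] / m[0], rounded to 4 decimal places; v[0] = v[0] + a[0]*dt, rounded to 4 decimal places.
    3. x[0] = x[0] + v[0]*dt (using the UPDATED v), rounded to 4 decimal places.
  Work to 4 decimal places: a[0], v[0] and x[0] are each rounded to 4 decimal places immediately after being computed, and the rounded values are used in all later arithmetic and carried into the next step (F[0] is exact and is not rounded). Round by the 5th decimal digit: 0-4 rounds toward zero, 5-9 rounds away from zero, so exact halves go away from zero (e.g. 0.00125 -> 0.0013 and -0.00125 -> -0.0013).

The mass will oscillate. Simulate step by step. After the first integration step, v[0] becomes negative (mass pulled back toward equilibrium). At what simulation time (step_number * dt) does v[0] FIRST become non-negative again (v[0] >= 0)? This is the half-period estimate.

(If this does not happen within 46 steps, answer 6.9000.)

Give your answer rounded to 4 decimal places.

Answer: 2.8500

Derivation:
Step 0: x=[10.1000] v=[0.0000]
Step 1: x=[10.0694] v=[-0.2043]
Step 2: x=[10.0090] v=[-0.4029]
Step 3: x=[9.9205] v=[-0.5903]
Step 4: x=[9.8063] v=[-0.7613]
Step 5: x=[9.6697] v=[-0.9110]
Step 6: x=[9.5144] v=[-1.0354]
Step 7: x=[9.3448] v=[-1.1309]
Step 8: x=[9.1656] v=[-1.1949]
Step 9: x=[8.9817] v=[-1.2257]
Step 10: x=[8.7984] v=[-1.2223]
Step 11: x=[8.6207] v=[-1.1849]
Step 12: x=[8.4535] v=[-1.1145]
Step 13: x=[8.3016] v=[-1.0130]
Step 14: x=[8.1691] v=[-0.8833]
Step 15: x=[8.0598] v=[-0.7290]
Step 16: x=[7.9766] v=[-0.5544]
Step 17: x=[7.9220] v=[-0.3643]
Step 18: x=[7.8974] v=[-0.1641]
Step 19: x=[7.9035] v=[0.0407]
First v>=0 after going negative at step 19, time=2.8500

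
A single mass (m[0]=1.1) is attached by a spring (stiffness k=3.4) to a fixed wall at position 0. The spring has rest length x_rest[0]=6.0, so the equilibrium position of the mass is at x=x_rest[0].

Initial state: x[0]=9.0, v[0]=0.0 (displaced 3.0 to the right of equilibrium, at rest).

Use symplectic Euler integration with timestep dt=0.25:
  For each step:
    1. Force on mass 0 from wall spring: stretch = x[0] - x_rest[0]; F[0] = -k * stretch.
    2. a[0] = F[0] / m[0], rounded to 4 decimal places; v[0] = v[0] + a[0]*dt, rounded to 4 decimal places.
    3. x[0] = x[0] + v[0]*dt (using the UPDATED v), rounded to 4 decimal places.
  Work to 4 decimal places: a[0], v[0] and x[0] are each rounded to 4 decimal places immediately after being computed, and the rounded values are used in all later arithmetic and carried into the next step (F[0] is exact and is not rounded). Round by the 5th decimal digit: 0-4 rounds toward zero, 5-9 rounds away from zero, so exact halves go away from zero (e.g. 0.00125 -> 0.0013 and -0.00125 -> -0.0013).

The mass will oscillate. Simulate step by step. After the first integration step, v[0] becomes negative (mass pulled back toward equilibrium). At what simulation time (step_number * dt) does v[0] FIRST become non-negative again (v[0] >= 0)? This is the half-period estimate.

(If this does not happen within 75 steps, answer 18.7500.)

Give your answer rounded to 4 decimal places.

Answer: 2.0000

Derivation:
Step 0: x=[9.0000] v=[0.0000]
Step 1: x=[8.4205] v=[-2.3182]
Step 2: x=[7.3734] v=[-4.1886]
Step 3: x=[6.0609] v=[-5.2499]
Step 4: x=[4.7367] v=[-5.2970]
Step 5: x=[3.6565] v=[-4.3208]
Step 6: x=[3.0290] v=[-2.5099]
Step 7: x=[2.9755] v=[-0.2141]
Step 8: x=[3.5063] v=[2.1230]
First v>=0 after going negative at step 8, time=2.0000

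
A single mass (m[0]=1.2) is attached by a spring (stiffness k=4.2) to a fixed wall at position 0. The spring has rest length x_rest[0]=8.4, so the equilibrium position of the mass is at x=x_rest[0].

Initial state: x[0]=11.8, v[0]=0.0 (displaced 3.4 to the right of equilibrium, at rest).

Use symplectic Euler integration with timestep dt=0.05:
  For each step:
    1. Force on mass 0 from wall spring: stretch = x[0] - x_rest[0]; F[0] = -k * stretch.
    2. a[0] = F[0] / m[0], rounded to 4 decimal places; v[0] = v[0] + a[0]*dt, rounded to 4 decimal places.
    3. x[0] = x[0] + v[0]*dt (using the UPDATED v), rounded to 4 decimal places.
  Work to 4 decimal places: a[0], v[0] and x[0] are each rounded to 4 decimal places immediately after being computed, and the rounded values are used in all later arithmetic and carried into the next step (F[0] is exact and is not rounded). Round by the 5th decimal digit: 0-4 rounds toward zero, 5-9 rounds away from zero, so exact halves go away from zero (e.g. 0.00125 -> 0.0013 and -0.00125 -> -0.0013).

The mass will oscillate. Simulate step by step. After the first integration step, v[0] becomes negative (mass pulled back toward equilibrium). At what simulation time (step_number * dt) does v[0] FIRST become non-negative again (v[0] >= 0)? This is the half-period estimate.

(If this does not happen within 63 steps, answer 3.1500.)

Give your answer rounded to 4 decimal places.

Step 0: x=[11.8000] v=[0.0000]
Step 1: x=[11.7703] v=[-0.5950]
Step 2: x=[11.7111] v=[-1.1848]
Step 3: x=[11.6229] v=[-1.7642]
Step 4: x=[11.5065] v=[-2.3282]
Step 5: x=[11.3629] v=[-2.8718]
Step 6: x=[11.1934] v=[-3.3903]
Step 7: x=[10.9994] v=[-3.8791]
Step 8: x=[10.7827] v=[-4.3340]
Step 9: x=[10.5452] v=[-4.7510]
Step 10: x=[10.2889] v=[-5.1264]
Step 11: x=[10.0161] v=[-5.4570]
Step 12: x=[9.7291] v=[-5.7398]
Step 13: x=[9.4305] v=[-5.9724]
Step 14: x=[9.1229] v=[-6.1527]
Step 15: x=[8.8089] v=[-6.2792]
Step 16: x=[8.4914] v=[-6.3508]
Step 17: x=[8.1731] v=[-6.3668]
Step 18: x=[7.8567] v=[-6.3271]
Step 19: x=[7.5451] v=[-6.2320]
Step 20: x=[7.2410] v=[-6.0824]
Step 21: x=[6.9470] v=[-5.8796]
Step 22: x=[6.6657] v=[-5.6253]
Step 23: x=[6.3996] v=[-5.3218]
Step 24: x=[6.1510] v=[-4.9717]
Step 25: x=[5.9221] v=[-4.5781]
Step 26: x=[5.7149] v=[-4.1445]
Step 27: x=[5.5312] v=[-3.6746]
Step 28: x=[5.3726] v=[-3.1726]
Step 29: x=[5.2405] v=[-2.6428]
Step 30: x=[5.1360] v=[-2.0899]
Step 31: x=[5.0601] v=[-1.5187]
Step 32: x=[5.0134] v=[-0.9342]
Step 33: x=[4.9963] v=[-0.3415]
Step 34: x=[5.0090] v=[0.2542]
First v>=0 after going negative at step 34, time=1.7000

Answer: 1.7000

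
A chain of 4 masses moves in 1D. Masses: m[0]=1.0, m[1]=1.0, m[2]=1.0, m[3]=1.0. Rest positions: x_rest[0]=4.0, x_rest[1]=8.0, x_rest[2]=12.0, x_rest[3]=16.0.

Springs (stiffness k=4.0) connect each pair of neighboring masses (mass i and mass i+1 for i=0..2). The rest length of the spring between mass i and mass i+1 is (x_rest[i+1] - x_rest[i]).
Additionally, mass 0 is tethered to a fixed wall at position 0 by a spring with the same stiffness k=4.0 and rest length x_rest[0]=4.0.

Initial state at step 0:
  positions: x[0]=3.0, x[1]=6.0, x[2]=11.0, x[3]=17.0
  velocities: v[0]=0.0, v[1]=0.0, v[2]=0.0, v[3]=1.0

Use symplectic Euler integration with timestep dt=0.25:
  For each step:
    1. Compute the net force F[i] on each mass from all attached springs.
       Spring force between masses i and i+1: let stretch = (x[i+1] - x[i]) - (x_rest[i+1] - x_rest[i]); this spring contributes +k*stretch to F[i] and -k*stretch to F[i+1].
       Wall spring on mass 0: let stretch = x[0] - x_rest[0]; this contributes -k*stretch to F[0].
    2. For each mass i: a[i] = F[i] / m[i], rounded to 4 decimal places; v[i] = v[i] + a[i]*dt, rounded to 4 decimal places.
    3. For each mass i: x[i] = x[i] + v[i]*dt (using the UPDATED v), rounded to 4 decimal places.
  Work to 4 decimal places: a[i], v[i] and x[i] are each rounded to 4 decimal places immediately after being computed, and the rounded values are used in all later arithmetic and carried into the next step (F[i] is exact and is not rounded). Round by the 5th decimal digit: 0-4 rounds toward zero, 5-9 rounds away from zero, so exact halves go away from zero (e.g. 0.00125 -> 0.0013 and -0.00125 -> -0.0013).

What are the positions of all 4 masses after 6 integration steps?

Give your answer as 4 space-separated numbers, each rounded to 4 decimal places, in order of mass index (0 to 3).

Step 0: x=[3.0000 6.0000 11.0000 17.0000] v=[0.0000 0.0000 0.0000 1.0000]
Step 1: x=[3.0000 6.5000 11.2500 16.7500] v=[0.0000 2.0000 1.0000 -1.0000]
Step 2: x=[3.1250 7.3125 11.6875 16.1250] v=[0.5000 3.2500 1.7500 -2.5000]
Step 3: x=[3.5156 8.1719 12.1406 15.3906] v=[1.5625 3.4375 1.8125 -2.9375]
Step 4: x=[4.1914 8.8594 12.4141 14.8437] v=[2.7032 2.7499 1.0938 -2.1875]
Step 5: x=[4.9864 9.2686 12.4063 14.6894] v=[3.1798 1.6366 -0.0313 -0.6171]
Step 6: x=[5.6053 9.3916 12.1848 14.9644] v=[2.4756 0.4921 -0.8859 1.0998]

Answer: 5.6053 9.3916 12.1848 14.9644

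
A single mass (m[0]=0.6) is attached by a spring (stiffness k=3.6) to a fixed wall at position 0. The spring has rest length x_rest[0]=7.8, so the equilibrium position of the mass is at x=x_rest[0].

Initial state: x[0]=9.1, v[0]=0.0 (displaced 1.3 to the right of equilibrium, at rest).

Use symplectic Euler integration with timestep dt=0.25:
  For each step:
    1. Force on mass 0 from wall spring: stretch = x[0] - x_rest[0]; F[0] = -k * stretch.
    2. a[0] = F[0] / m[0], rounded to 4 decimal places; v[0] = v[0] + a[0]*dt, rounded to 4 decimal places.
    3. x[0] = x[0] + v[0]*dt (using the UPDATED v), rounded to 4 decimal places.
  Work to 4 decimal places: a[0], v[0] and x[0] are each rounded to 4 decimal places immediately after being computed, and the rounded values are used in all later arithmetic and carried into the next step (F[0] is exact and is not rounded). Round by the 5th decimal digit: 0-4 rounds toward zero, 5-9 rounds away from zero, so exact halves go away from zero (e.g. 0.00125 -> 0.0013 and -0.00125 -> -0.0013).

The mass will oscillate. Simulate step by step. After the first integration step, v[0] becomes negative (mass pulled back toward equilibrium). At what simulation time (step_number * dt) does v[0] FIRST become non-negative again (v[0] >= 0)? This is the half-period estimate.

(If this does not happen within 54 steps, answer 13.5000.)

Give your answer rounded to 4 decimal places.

Answer: 1.5000

Derivation:
Step 0: x=[9.1000] v=[0.0000]
Step 1: x=[8.6125] v=[-1.9500]
Step 2: x=[7.8203] v=[-3.1688]
Step 3: x=[7.0205] v=[-3.1993]
Step 4: x=[6.5130] v=[-2.0301]
Step 5: x=[6.4881] v=[-0.0996]
Step 6: x=[6.9552] v=[1.8683]
First v>=0 after going negative at step 6, time=1.5000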